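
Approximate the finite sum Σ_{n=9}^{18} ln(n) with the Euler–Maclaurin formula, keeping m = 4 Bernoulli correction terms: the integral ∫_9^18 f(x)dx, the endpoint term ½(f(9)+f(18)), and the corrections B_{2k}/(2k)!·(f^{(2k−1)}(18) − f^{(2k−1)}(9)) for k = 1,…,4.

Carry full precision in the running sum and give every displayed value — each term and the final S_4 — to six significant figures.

The integral term ∫_9^18 ln(x) dx = 23.2517.
Endpoint term: (f(9) + f(18))/2 = (2.19722 + 2.89037)/2 = 2.54380.
Running total after boundary: 25.7955.
k=1: B_{2}/(2)! × [f^{(1)}(18) − f^{(1)}(9)] = 1/12 × (0.0555556 − 0.111111) = -0.00462963.
Running total after k=1: 25.7908.
k=2: B_{4}/(4)! × [f^{(3)}(18) − f^{(3)}(9)] = −1/720 × (0.000342936 − 0.00274348) = 3.33410e-06.
Running total after k=2: 25.7908.
k=3: B_{6}/(6)! × [f^{(5)}(18) − f^{(5)}(9)] = 1/30240 × (1.27013e-05 − 0.000406442) = -1.30205e-08.
Running total after k=3: 25.7908.
k=4: B_{8}/(8)! × [f^{(7)}(18) − f^{(7)}(9)] = −1/1209600 × (1.17605e-06 − 0.000150534) = 1.23477e-10.

S_4 ≈ 25.7908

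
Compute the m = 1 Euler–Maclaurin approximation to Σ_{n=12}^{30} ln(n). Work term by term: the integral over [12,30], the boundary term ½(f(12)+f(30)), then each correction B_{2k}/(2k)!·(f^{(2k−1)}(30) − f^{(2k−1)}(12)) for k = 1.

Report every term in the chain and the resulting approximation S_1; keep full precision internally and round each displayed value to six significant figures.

Integral: ∫_12^30 ln(x) dx = 54.2170.
Boundary: ½(f(12) + f(30)) = ½(2.48491 + 3.40120) = 2.94305.
Integral + boundary = 57.1601.
Order-1 term: 1/12 · (0.0333333 − 0.0833333) = -0.00416667.

S_1 ≈ 57.1559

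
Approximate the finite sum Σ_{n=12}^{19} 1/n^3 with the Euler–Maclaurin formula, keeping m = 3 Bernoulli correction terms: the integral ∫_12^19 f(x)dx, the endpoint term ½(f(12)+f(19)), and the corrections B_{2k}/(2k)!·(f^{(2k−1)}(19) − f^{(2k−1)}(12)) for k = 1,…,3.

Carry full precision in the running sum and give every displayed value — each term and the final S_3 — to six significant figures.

The integral term ∫_12^19 1/x^3 dx = 0.00208718.
½[f(12) + f(19)] = ½[0.000578704 + 0.000145794] = 0.000362249.
So far: 0.00244943.
k=1: B_{2}/(2)! × [f^{(1)}(19) − f^{(1)}(12)] = 1/12 × (-2.30201e-05 − (-0.000144676)) = 1.01380e-05.
After k=1: 0.00245957.
k=2: B_{4}/(4)! × [f^{(3)}(19) − f^{(3)}(12)] = −1/720 × (-1.27535e-06 − (-2.00939e-05)) = -2.61368e-08.
After k=2: 0.00245954.
k=3: B_{6}/(6)! × [f^{(5)}(19) − f^{(5)}(12)] = 1/30240 × (-1.48379e-07 − (-5.86071e-06)) = 1.88900e-10.

S_3 ≈ 0.00245954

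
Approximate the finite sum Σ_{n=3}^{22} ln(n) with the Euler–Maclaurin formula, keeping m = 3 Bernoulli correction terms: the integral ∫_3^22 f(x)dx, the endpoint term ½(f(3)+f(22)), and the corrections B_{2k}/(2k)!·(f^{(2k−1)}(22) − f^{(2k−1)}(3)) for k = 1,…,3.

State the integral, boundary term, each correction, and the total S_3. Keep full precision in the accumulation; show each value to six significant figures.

∫_3^22 ln(x) dx evaluates to 45.7071.
½[f(3) + f(22)] = ½[1.09861 + 3.09104] = 2.09483.
Running total after boundary: 47.8019.
Order-1 term: 1/12 · (0.0454545 − 0.333333) = -0.0239899.
After k=1: 47.7779.
Order-2 term: −1/720 · (0.000187829 − 0.0740741) = 0.000102620.
After k=2: 47.7780.
Order-3 term: 1/30240 · (4.65691e-06 − 0.0987654) = -3.26590e-06.

S_3 ≈ 47.7780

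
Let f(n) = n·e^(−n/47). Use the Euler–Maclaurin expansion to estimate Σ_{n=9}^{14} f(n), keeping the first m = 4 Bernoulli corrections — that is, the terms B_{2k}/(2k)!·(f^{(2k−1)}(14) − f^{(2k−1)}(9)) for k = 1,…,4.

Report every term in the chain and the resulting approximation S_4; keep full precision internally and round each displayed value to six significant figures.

S_4 ≈ 53.7679

Integral: ∫_9^14 x·e^(−x/47) dx = 44.8675.
Endpoint term: (f(9) + f(14))/2 = (7.43156 + 10.3935)/2 = 8.91255.
So far: 53.7801.
k=1: B_{2}/(2)! × [f^{(1)}(14) − f^{(1)}(9)] = 1/12 × (0.521257 − 0.667610) = -0.0121961.
Running total after k=1: 53.7679.
k=2: B_{4}/(4)! × [f^{(3)}(14) − f^{(3)}(9)] = −1/720 × (0.000908125 − 0.00104983) = 1.96807e-07.
Running total after k=2: 53.7679.
k=3: B_{6}/(6)! × [f^{(5)}(14) − f^{(5)}(9)] = 1/30240 × (7.15383e-07 − 8.13685e-07) = -3.25073e-12.
Running total after k=3: 53.7679.
k=4: B_{8}/(8)! × [f^{(7)}(14) − f^{(7)}(9)] = −1/1209600 × (4.61595e-10 − 5.21558e-10) = 4.95721e-17.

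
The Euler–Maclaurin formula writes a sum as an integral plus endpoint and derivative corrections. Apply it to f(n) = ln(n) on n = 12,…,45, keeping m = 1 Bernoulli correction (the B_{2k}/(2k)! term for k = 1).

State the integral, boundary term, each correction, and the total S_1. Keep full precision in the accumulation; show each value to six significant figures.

∫_12^45 ln(x) dx evaluates to 108.481.
Endpoint term: (f(12) + f(45))/2 = (2.48491 + 3.80666)/2 = 3.14578.
Running total after boundary: 111.627.
k=1: B_{2}/(2)! × [f^{(1)}(45) − f^{(1)}(12)] = 1/12 × (0.0222222 − 0.0833333) = -0.00509259.

S_1 ≈ 111.622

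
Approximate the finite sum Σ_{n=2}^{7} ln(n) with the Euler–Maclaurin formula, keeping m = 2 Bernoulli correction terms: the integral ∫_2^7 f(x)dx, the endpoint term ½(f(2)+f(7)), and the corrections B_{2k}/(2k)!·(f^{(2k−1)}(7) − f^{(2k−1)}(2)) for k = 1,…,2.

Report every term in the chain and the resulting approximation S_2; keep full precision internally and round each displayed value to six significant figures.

S_2 ≈ 8.52518

Integral: ∫_2^7 ln(x) dx = 7.23508.
Boundary: ½(f(2) + f(7)) = ½(0.693147 + 1.94591) = 1.31953.
So far: 8.55461.
Correction k=1: B_{2}/2! · (f^{(1)}(7) − f^{(1)}(2)) = 1/12 · (0.142857 − 0.500000) = -0.0297619.
Running total after k=1: 8.52484.
Correction k=2: B_{4}/4! · (f^{(3)}(7) − f^{(3)}(2)) = −1/720 · (0.00583090 − 0.250000) = 0.000339124.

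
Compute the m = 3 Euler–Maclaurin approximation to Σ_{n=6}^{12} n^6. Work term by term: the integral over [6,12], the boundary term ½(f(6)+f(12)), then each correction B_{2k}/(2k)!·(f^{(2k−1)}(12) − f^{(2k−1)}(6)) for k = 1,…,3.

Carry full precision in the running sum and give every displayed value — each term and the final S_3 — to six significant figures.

S_3 ≈ 6.71544e+06

∫_6^12 x^6 dx evaluates to 5.07884e+06.
½[f(6) + f(12)] = ½[46656.0 + 2.98598e+06] = 1.51632e+06.
Integral + boundary = 6.59516e+06.
k=1: B_{2}/(2)! × [f^{(1)}(12) − f^{(1)}(6)] = 1/12 × (1.49299e+06 − 46656.0) = 120528.
Partial sum through k=1: 6.71569e+06.
k=2: B_{4}/(4)! × [f^{(3)}(12) − f^{(3)}(6)] = −1/720 × (207360 − 25920.0) = -252.000.
Partial sum through k=2: 6.71543e+06.
k=3: B_{6}/(6)! × [f^{(5)}(12) − f^{(5)}(6)] = 1/30240 × (8640.00 − 4320.00) = 0.142857.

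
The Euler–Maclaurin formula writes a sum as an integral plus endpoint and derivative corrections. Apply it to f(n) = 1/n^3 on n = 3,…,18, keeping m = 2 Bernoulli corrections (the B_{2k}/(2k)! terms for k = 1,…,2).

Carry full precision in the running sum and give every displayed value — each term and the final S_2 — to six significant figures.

S_2 ≈ 0.0755863

Integral: ∫_3^18 1/x^3 dx = 0.0540123.
Endpoint term: (f(3) + f(18))/2 = (0.0370370 + 0.000171468)/2 = 0.0186043.
Running total after boundary: 0.0726166.
Correction k=1: B_{2}/2! · (f^{(1)}(18) − f^{(1)}(3)) = 1/12 · (-2.85780e-05 − (-0.0370370)) = 0.00308404.
After k=1: 0.0757006.
Correction k=2: B_{4}/4! · (f^{(3)}(18) − f^{(3)}(3)) = −1/720 · (-1.76407e-06 − (-0.0823045)) = -0.000114309.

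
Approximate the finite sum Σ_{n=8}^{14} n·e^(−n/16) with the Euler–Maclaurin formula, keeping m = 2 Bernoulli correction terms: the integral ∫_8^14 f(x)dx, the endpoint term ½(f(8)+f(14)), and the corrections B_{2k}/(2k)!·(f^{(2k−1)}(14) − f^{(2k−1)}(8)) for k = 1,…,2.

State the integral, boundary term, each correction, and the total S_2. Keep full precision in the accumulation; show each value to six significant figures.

The integral term ∫_8^14 x·e^(−x/16) dx = 32.8140.
½[f(8) + f(14)] = ½[4.85225 + 5.83607] = 5.34416.
Running total after boundary: 38.1582.
k=1: B_{2}/(2)! × [f^{(1)}(14) − f^{(1)}(8)] = 1/12 × (0.0521078 − 0.303265) = -0.0209298.
Running total after k=1: 38.1372.
k=2: B_{4}/(4)! × [f^{(3)}(14) − f^{(3)}(8)] = −1/720 × (0.00346028 − 0.00592315) = 3.42065e-06.

S_2 ≈ 38.1372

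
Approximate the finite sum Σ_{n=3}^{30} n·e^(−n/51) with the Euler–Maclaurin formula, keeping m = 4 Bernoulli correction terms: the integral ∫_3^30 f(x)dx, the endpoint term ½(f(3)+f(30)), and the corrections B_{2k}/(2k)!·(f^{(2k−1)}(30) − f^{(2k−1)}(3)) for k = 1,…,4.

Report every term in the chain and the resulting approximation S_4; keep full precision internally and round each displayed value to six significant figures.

S_4 ≈ 312.391

Integral: ∫_3^30 x·e^(−x/51) dx = 302.702.
Endpoint term: (f(3) + f(30))/2 = (2.82862 + 16.6592)/2 = 9.74391.
So far: 312.446.
Order-1 term: 1/12 · (0.228656 − 0.887410) = -0.0548962.
After k=1: 312.391.
Order-2 term: −1/720 · (0.000514905 − 0.00106619) = 7.65671e-07.
After k=2: 312.391.
Order-3 term: 1/30240 · (3.62130e-07 − 6.88657e-07) = -1.07979e-11.
After k=3: 312.391.
Order-4 term: −1/1209600 · (2.02343e-10 − 3.71933e-10) = 1.40203e-16.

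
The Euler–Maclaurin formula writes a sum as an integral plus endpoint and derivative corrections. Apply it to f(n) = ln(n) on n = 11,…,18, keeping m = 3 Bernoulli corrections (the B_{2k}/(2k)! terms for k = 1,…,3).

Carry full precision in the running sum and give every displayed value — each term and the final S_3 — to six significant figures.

S_3 ≈ 21.2910

The integral term ∫_11^18 ln(x) dx = 18.6498.
Endpoint term: (f(11) + f(18))/2 = (2.39790 + 2.89037)/2 = 2.64413.
Running total after boundary: 21.2940.
k=1: B_{2}/(2)! × [f^{(1)}(18) − f^{(1)}(11)] = 1/12 × (0.0555556 − 0.0909091) = -0.00294613.
Running total after k=1: 21.2910.
k=2: B_{4}/(4)! × [f^{(3)}(18) − f^{(3)}(11)] = −1/720 × (0.000342936 − 0.00150263) = 1.61069e-06.
Running total after k=2: 21.2910.
k=3: B_{6}/(6)! × [f^{(5)}(18) − f^{(5)}(11)] = 1/30240 × (1.27013e-05 − 0.000149021) = -4.50793e-09.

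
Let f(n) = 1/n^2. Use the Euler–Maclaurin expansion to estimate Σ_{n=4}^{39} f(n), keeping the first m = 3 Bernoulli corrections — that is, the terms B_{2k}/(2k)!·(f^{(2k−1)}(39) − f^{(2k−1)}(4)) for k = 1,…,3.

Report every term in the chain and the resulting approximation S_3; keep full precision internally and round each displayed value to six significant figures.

Integral: ∫_4^39 1/x^2 dx = 0.224359.
Endpoint term: (f(4) + f(39))/2 = (0.0625000 + 0.000657462)/2 = 0.0315787.
So far: 0.255938.
Correction k=1: B_{2}/2! · (f^{(1)}(39) − f^{(1)}(4)) = 1/12 · (-3.37160e-05 − (-0.0312500)) = 0.00260136.
After k=1: 0.258539.
Correction k=2: B_{4}/4! · (f^{(3)}(39) − f^{(3)}(4)) = −1/720 · (-2.66004e-07 − (-0.0234375)) = -3.25517e-05.
After k=2: 0.258507.
Correction k=3: B_{6}/6! · (f^{(5)}(39) − f^{(5)}(4)) = 1/30240 · (-5.24663e-09 − (-0.0439453)) = 1.45322e-06.

S_3 ≈ 0.258508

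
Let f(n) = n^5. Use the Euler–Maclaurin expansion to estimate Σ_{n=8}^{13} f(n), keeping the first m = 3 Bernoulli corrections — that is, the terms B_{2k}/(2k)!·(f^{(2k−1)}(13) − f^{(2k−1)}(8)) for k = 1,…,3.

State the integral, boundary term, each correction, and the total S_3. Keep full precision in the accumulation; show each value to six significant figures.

S_3 ≈ 972993

The integral term ∫_8^13 x^5 dx = 760778.
½[f(8) + f(13)] = ½[32768.0 + 371293] = 202030.
Running total after boundary: 962808.
k=1: B_{2}/(2)! × [f^{(1)}(13) − f^{(1)}(8)] = 1/12 × (142805 − 20480.0) = 10193.8.
After k=1: 973002.
k=2: B_{4}/(4)! × [f^{(3)}(13) − f^{(3)}(8)] = −1/720 × (10140.0 − 3840.00) = -8.75000.
After k=2: 972993.
k=3: B_{6}/(6)! × [f^{(5)}(13) − f^{(5)}(8)] = 1/30240 × (120.000 − 120.000) = 0.00000.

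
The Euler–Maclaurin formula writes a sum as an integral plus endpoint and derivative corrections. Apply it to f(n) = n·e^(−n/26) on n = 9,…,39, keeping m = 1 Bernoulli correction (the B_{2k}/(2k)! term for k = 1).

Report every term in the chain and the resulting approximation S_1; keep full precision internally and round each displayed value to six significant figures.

S_1 ≈ 274.134

The integral term ∫_9^39 x·e^(−x/26) dx = 266.647.
Endpoint term: (f(9) + f(39))/2 = (6.36663 + 8.70208)/2 = 7.53435.
So far: 274.182.
Order-1 term: 1/12 · (-0.111565 − 0.462533) = -0.0478415.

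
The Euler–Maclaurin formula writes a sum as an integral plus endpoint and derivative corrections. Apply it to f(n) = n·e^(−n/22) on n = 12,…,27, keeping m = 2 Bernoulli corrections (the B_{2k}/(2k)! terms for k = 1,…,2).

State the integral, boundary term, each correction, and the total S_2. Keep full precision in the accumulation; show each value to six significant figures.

S_2 ≈ 124.979

Integral: ∫_12^27 x·e^(−x/22) dx = 117.573.
Boundary: ½(f(12) + f(27)) = ½(6.95494 + 7.91345) = 7.43420.
Integral + boundary = 125.007.
Order-1 term: 1/12 · (-0.0666116 − 0.263445) = -0.0275047.
Running total after k=1: 124.979.
Order-2 term: −1/720 · (0.00107349 − 0.00293926) = 2.59134e-06.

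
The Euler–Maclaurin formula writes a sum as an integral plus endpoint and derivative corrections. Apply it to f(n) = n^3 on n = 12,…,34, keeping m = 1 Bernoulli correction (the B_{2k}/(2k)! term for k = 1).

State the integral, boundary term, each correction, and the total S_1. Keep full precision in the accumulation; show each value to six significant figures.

S_1 ≈ 349669

The integral term ∫_12^34 x^3 dx = 328900.
½[f(12) + f(34)] = ½[1728.00 + 39304.0] = 20516.0.
Running total after boundary: 349416.
Correction k=1: B_{2}/2! · (f^{(1)}(34) − f^{(1)}(12)) = 1/12 · (3468.00 − 432.000) = 253.000.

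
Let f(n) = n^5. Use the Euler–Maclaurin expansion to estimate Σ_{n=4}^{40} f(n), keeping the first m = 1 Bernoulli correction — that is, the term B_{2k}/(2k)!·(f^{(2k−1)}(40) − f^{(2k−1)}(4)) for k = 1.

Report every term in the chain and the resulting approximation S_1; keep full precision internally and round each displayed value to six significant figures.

S_1 ≈ 7.34933e+08

∫_4^40 x^5 dx evaluates to 6.82666e+08.
Boundary: ½(f(4) + f(40)) = ½(1024.00 + 1.02400e+08) = 5.12005e+07.
Running total after boundary: 7.33866e+08.
Correction k=1: B_{2}/2! · (f^{(1)}(40) − f^{(1)}(4)) = 1/12 · (1.28000e+07 − 1280.00) = 1.06656e+06.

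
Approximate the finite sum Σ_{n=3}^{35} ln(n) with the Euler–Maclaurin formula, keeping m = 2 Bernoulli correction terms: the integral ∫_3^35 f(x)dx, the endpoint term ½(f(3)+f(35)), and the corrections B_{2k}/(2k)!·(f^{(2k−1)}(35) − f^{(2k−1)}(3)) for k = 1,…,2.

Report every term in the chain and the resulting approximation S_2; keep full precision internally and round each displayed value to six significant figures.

S_2 ≈ 91.4430

The integral term ∫_3^35 ln(x) dx = 89.1413.
½[f(3) + f(35)] = ½[1.09861 + 3.55535] = 2.32698.
Running total after boundary: 91.4683.
k=1: B_{2}/(2)! × [f^{(1)}(35) − f^{(1)}(3)] = 1/12 × (0.0285714 − 0.333333) = -0.0253968.
After k=1: 91.4429.
k=2: B_{4}/(4)! × [f^{(3)}(35) − f^{(3)}(3)] = −1/720 × (4.66472e-05 − 0.0740741) = 0.000102816.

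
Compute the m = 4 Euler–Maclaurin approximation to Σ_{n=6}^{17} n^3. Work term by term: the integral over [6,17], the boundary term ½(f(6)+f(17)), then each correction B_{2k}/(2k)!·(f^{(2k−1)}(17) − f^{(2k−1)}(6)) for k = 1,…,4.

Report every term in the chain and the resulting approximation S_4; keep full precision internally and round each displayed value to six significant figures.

∫_6^17 x^3 dx evaluates to 20556.2.
Endpoint term: (f(6) + f(17))/2 = (216.000 + 4913.00)/2 = 2564.50.
Running total after boundary: 23120.8.
Correction k=1: B_{2}/2! · (f^{(1)}(17) − f^{(1)}(6)) = 1/12 · (867.000 − 108.000) = 63.2500.
Partial sum through k=1: 23184.0.
Correction k=2: B_{4}/4! · (f^{(3)}(17) − f^{(3)}(6)) = −1/720 · (6.00000 − 6.00000) = 0.00000.
Partial sum through k=2: 23184.0.
Correction k=3: B_{6}/6! · (f^{(5)}(17) − f^{(5)}(6)) = 1/30240 · (0.00000 − 0.00000) = 0.00000.
Partial sum through k=3: 23184.0.
Correction k=4: B_{8}/8! · (f^{(7)}(17) − f^{(7)}(6)) = −1/1209600 · (0.00000 − 0.00000) = 0.00000.

S_4 ≈ 23184.0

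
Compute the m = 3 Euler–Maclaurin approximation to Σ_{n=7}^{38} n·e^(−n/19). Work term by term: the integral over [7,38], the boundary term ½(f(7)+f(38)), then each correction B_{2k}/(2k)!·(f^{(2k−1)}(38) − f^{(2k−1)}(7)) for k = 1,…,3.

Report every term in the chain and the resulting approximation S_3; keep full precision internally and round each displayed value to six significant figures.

S_3 ≈ 200.139

The integral term ∫_7^38 x·e^(−x/19) dx = 195.194.
½[f(7) + f(38)] = ½[4.84278 + 5.14274] = 4.99276.
Integral + boundary = 200.187.
k=1: B_{2}/(2)! × [f^{(1)}(38) − f^{(1)}(7)] = 1/12 × (-0.135335 − 0.436943) = -0.0476898.
Partial sum through k=1: 200.139.
k=2: B_{4}/(4)! × [f^{(3)}(38) − f^{(3)}(7)] = −1/720 × (0.000374890 − 0.00504320) = 6.48376e-06.
Partial sum through k=2: 200.139.
k=3: B_{6}/(6)! × [f^{(5)}(38) − f^{(5)}(7)] = 1/30240 × (3.11543e-06 − 2.45873e-05) = -7.10050e-10.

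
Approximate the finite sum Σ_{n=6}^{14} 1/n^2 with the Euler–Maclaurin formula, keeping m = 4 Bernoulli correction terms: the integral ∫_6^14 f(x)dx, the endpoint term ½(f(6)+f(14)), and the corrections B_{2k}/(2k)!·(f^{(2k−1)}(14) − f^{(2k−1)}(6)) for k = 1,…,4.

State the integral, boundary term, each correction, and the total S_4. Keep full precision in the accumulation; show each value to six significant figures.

S_4 ≈ 0.112385

Integral: ∫_6^14 1/x^2 dx = 0.0952381.
Boundary: ½(f(6) + f(14)) = ½(0.0277778 + 0.00510204) = 0.0164399.
So far: 0.111678.
Order-1 term: 1/12 · (-0.000728863 − (-0.00925926)) = 0.000710866.
Running total after k=1: 0.112389.
Order-2 term: −1/720 · (-4.46243e-05 − (-0.00308642)) = -4.22472e-06.
Running total after k=2: 0.112385.
Order-3 term: 1/30240 · (-6.83024e-06 − (-0.00257202)) = 8.48276e-08.
Running total after k=3: 0.112385.
Order-4 term: −1/1209600 · (-1.95150e-06 − (-0.00400091)) = -3.30602e-09.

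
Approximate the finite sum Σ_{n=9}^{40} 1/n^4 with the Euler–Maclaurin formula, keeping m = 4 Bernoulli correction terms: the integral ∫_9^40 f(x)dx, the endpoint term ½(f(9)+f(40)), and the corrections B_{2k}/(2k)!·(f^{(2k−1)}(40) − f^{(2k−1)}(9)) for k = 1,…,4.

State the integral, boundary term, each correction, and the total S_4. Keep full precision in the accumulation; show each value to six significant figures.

S_4 ≈ 0.000534050

Integral: ∫_9^40 1/x^4 dx = 0.000452039.
Boundary: ½(f(9) + f(40)) = ½(0.000152416 + 3.90625e-07) = 7.64032e-05.
So far: 0.000528442.
Order-1 term: 1/12 · (-3.90625e-08 − (-6.77404e-05)) = 5.64177e-06.
Running total after k=1: 0.000534084.
Order-2 term: −1/720 · (-7.32422e-10 − (-2.50890e-05)) = -3.48448e-08.
Running total after k=2: 0.000534049.
Order-3 term: 1/30240 · (-2.56348e-11 − (-1.73455e-05)) = 5.73594e-10.
Running total after k=3: 0.000534050.
Order-4 term: −1/1209600 · (-1.44196e-12 − (-1.92728e-05)) = -1.59332e-11.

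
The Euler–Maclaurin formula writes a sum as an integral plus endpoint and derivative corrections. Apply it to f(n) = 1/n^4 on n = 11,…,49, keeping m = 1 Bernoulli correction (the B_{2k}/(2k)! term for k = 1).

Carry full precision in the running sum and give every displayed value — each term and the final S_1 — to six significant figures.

∫_11^49 1/x^4 dx evaluates to 0.000247605.
Endpoint term: (f(11) + f(49))/2 = (6.83013e-05 + 1.73467e-07)/2 = 3.42374e-05.
Integral + boundary = 0.000281842.
k=1: B_{2}/(2)! × [f^{(1)}(49) − f^{(1)}(11)] = 1/12 × (-1.41605e-08 − (-2.48369e-05)) = 2.06856e-06.

S_1 ≈ 0.000283911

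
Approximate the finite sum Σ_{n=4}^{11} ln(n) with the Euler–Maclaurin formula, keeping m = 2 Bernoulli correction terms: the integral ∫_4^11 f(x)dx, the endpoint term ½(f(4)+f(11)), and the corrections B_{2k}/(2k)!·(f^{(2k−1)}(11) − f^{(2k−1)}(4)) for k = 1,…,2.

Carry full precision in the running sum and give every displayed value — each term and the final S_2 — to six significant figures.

S_2 ≈ 15.7105

The integral term ∫_4^11 ln(x) dx = 13.8317.
Boundary: ½(f(4) + f(11)) = ½(1.38629 + 2.39790) = 1.89209.
Running total after boundary: 15.7238.
Order-1 term: 1/12 · (0.0909091 − 0.250000) = -0.0132576.
Running total after k=1: 15.7105.
Order-2 term: −1/720 · (0.00150263 − 0.0312500) = 4.13158e-05.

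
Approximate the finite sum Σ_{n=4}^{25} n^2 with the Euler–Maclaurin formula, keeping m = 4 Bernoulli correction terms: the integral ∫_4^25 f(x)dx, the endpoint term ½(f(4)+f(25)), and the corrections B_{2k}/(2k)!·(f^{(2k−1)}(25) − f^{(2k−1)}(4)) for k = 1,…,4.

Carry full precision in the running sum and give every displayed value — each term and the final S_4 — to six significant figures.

S_4 ≈ 5511.00

The integral term ∫_4^25 x^2 dx = 5187.00.
½[f(4) + f(25)] = ½[16.0000 + 625.000] = 320.500.
Integral + boundary = 5507.50.
Correction k=1: B_{2}/2! · (f^{(1)}(25) − f^{(1)}(4)) = 1/12 · (50.0000 − 8.00000) = 3.50000.
Partial sum through k=1: 5511.00.
Correction k=2: B_{4}/4! · (f^{(3)}(25) − f^{(3)}(4)) = −1/720 · (0.00000 − 0.00000) = 0.00000.
Partial sum through k=2: 5511.00.
Correction k=3: B_{6}/6! · (f^{(5)}(25) − f^{(5)}(4)) = 1/30240 · (0.00000 − 0.00000) = 0.00000.
Partial sum through k=3: 5511.00.
Correction k=4: B_{8}/8! · (f^{(7)}(25) − f^{(7)}(4)) = −1/1209600 · (0.00000 − 0.00000) = 0.00000.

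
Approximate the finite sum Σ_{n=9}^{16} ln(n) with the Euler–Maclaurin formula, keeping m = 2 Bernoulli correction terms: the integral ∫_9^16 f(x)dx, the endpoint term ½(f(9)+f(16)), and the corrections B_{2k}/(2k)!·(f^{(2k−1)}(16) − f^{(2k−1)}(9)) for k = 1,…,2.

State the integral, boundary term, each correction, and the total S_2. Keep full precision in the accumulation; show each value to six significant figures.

S_2 ≈ 20.0673

∫_9^16 ln(x) dx evaluates to 17.5864.
Boundary: ½(f(9) + f(16)) = ½(2.19722 + 2.77259) = 2.48491.
So far: 20.0713.
Order-1 term: 1/12 · (0.0625000 − 0.111111) = -0.00405093.
Partial sum through k=1: 20.0673.
Order-2 term: −1/720 · (0.000488281 − 0.00274348) = 3.13223e-06.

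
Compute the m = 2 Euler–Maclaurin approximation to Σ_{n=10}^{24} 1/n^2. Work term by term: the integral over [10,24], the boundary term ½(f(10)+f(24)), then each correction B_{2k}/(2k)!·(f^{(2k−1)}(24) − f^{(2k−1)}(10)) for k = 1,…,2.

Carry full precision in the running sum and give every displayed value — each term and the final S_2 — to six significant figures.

S_2 ≈ 0.0643557

Integral: ∫_10^24 1/x^2 dx = 0.0583333.
Boundary: ½(f(10) + f(24)) = ½(0.0100000 + 0.00173611) = 0.00586806.
Integral + boundary = 0.0642014.
Correction k=1: B_{2}/2! · (f^{(1)}(24) − f^{(1)}(10)) = 1/12 · (-0.000144676 − (-0.00200000)) = 0.000154610.
After k=1: 0.0643560.
Correction k=2: B_{4}/4! · (f^{(3)}(24) − f^{(3)}(10)) = −1/720 · (-3.01408e-06 − (-0.000240000)) = -3.29147e-07.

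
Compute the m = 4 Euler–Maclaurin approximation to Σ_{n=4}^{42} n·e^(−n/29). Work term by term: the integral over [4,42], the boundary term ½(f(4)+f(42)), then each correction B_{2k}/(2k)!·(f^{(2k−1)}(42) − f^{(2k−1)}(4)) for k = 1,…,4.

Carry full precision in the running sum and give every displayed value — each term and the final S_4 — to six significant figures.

S_4 ≈ 356.491

∫_4^42 x·e^(−x/29) dx evaluates to 349.885.
Endpoint term: (f(4) + f(42))/2 = (3.48464 + 9.86895)/2 = 6.67679.
Integral + boundary = 356.562.
Order-1 term: 1/12 · (-0.105334 − 0.750999) = -0.0713610.
Partial sum through k=1: 356.491.
Order-2 term: −1/720 · (0.000433551 − 0.00296470) = 3.51549e-06.
Partial sum through k=2: 356.491.
Order-3 term: 1/30240 · (1.17996e-06 − 5.98862e-06) = -1.59016e-10.
Partial sum through k=3: 356.491.
Order-4 term: −1/1209600 · (2.19312e-09 − 1.00500e-08) = 6.49541e-15.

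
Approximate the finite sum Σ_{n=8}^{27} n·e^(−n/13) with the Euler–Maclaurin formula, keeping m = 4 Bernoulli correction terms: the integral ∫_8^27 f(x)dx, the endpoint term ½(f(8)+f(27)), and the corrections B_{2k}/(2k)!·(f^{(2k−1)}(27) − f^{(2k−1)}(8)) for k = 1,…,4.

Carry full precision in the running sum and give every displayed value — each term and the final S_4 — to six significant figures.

Integral: ∫_8^27 x·e^(−x/13) dx = 82.3743.
Endpoint term: (f(8) + f(27))/2 = (4.32346 + 3.38351)/2 = 3.85349.
So far: 86.2278.
k=1: B_{2}/(2)! × [f^{(1)}(27) − f^{(1)}(8)] = 1/12 × (-0.134955 − 0.207859) = -0.0285678.
Running total after k=1: 86.1992.
k=2: B_{4}/(4)! × [f^{(3)}(27) − f^{(3)}(8)] = −1/720 × (0.000684471 − 0.00762559) = 9.64044e-06.
Running total after k=2: 86.1992.
k=3: B_{6}/(6)! × [f^{(5)}(27) − f^{(5)}(8)] = 1/30240 × (1.28254e-05 − 8.29660e-05) = -2.31946e-09.
Running total after k=3: 86.1992.
k=4: B_{8}/(8)! × [f^{(7)}(27) − f^{(7)}(8)] = −1/1209600 × (1.27815e-07 − 7.14853e-07) = 4.85316e-13.

S_4 ≈ 86.1992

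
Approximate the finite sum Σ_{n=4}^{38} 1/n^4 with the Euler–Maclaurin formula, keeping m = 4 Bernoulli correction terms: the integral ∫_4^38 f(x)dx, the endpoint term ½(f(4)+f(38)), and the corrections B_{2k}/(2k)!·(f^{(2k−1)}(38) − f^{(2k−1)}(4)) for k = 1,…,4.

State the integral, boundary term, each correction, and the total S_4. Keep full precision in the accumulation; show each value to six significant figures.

S_4 ≈ 0.00747170

∫_4^38 1/x^4 dx evaluates to 0.00520226.
Endpoint term: (f(4) + f(38))/2 = (0.00390625 + 4.79585e-07)/2 = 0.00195336.
So far: 0.00715562.
k=1: B_{2}/(2)! × [f^{(1)}(38) − f^{(1)}(4)] = 1/12 × (-5.04826e-08 − (-0.00390625)) = 0.000325517.
After k=1: 0.00748114.
k=2: B_{4}/(4)! × [f^{(3)}(38) − f^{(3)}(4)] = −1/720 × (-1.04881e-09 − (-0.00732422)) = -1.01725e-05.
After k=2: 0.00747097.
k=3: B_{6}/(6)! × [f^{(5)}(38) − f^{(5)}(4)] = 1/30240 × (-4.06740e-11 − (-0.0256348)) = 8.47711e-07.
After k=3: 0.00747182.
k=4: B_{8}/(8)! × [f^{(7)}(38) − f^{(7)}(4)] = −1/1209600 × (-2.53508e-12 − (-0.144196)) = -1.19209e-07.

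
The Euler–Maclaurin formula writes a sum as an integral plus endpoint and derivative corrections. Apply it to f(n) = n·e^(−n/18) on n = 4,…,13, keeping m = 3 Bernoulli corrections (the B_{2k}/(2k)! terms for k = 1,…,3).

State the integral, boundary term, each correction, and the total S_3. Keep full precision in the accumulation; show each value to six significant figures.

S_3 ≈ 50.8048

The integral term ∫_4^13 x·e^(−x/18) dx = 46.0872.
Endpoint term: (f(4) + f(13))/2 = (3.20295 + 6.31373)/2 = 4.75834.
Running total after boundary: 50.8455.
Order-1 term: 1/12 · (0.134909 − 0.622796) = -0.0406572.
Partial sum through k=1: 50.8048.
Order-2 term: −1/720 · (0.00341436 − 0.00686503) = 4.79260e-06.
Partial sum through k=2: 50.8048.
Order-3 term: 1/30240 · (1.97912e-05 − 3.64440e-05) = -5.50689e-10.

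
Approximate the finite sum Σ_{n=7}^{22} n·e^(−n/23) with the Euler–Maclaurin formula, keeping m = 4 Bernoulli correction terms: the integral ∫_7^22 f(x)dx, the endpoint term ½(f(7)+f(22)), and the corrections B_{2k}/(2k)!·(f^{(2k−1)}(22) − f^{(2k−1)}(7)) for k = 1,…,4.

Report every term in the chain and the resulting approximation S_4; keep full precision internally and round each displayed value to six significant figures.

∫_7^22 x·e^(−x/23) dx evaluates to 111.272.
½[f(7) + f(22)] = ½[5.16323 + 8.45299] = 6.80811.
So far: 118.080.
Correction k=1: B_{2}/2! · (f^{(1)}(22) − f^{(1)}(7)) = 1/12 · (0.0167055 − 0.513116) = -0.0413675.
Partial sum through k=1: 118.039.
Correction k=2: B_{4}/4! · (f^{(3)}(22) − f^{(3)}(7)) = −1/720 · (0.00148423 − 0.00375865) = 3.15891e-06.
Partial sum through k=2: 118.039.
Correction k=3: B_{6}/6! · (f^{(5)}(22) − f^{(5)}(7)) = 1/30240 · (5.55177e-06 − 1.23768e-05) = -2.25695e-10.
Partial sum through k=3: 118.039.
Correction k=4: B_{8}/8! · (f^{(7)}(22) − f^{(7)}(7)) = −1/1209600 · (1.56858e-08 − 3.33618e-08) = 1.46130e-14.

S_4 ≈ 118.039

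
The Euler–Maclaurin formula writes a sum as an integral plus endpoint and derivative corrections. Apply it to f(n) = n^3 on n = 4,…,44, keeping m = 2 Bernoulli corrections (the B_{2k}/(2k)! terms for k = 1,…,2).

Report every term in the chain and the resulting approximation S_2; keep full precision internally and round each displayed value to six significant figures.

S_2 ≈ 980064

Integral: ∫_4^44 x^3 dx = 936960.
Boundary: ½(f(4) + f(44)) = ½(64.0000 + 85184.0) = 42624.0.
Integral + boundary = 979584.
k=1: B_{2}/(2)! × [f^{(1)}(44) − f^{(1)}(4)] = 1/12 × (5808.00 − 48.0000) = 480.000.
After k=1: 980064.
k=2: B_{4}/(4)! × [f^{(3)}(44) − f^{(3)}(4)] = −1/720 × (6.00000 − 6.00000) = 0.00000.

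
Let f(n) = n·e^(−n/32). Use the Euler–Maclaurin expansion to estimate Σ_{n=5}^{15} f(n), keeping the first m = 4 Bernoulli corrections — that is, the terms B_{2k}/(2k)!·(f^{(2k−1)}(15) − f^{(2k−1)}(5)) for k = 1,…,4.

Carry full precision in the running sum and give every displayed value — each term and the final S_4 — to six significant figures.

∫_5^15 x·e^(−x/32) dx evaluates to 71.5497.
Endpoint term: (f(5) + f(15))/2 = (4.27673 + 9.38676)/2 = 6.83174.
Integral + boundary = 78.3815.
Correction k=1: B_{2}/2! · (f^{(1)}(15) − f^{(1)}(5)) = 1/12 · (0.332448 − 0.721698) = -0.0324375.
Partial sum through k=1: 78.3490.
Correction k=2: B_{4}/4! · (f^{(3)}(15) − f^{(3)}(5)) = −1/720 · (0.00154689 − 0.00237538) = 1.15068e-06.
Partial sum through k=2: 78.3490.
Correction k=3: B_{6}/6! · (f^{(5)}(15) − f^{(5)}(5)) = 1/30240 · (2.70422e-06 − 3.95115e-06) = -4.12343e-11.
Partial sum through k=3: 78.3490.
Correction k=4: B_{8}/8! · (f^{(7)}(15) − f^{(7)}(5)) = −1/1209600 · (3.80646e-09 − 5.45175e-09) = 1.36019e-15.

S_4 ≈ 78.3490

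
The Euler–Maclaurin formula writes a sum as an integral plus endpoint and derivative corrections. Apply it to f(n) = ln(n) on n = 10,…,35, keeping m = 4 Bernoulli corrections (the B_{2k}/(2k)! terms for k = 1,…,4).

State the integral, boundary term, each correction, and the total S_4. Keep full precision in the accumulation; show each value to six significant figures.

S_4 ≈ 79.3343

∫_10^35 ln(x) dx evaluates to 76.4113.
Endpoint term: (f(10) + f(35))/2 = (2.30259 + 3.55535)/2 = 2.92897.
So far: 79.3403.
k=1: B_{2}/(2)! × [f^{(1)}(35) − f^{(1)}(10)] = 1/12 × (0.0285714 − 0.100000) = -0.00595238.
Partial sum through k=1: 79.3343.
k=2: B_{4}/(4)! × [f^{(3)}(35) − f^{(3)}(10)] = −1/720 × (4.66472e-05 − 0.00200000) = 2.71299e-06.
Partial sum through k=2: 79.3343.
k=3: B_{6}/(6)! × [f^{(5)}(35) − f^{(5)}(10)] = 1/30240 × (4.56952e-07 − 0.000240000) = -7.92140e-09.
Partial sum through k=3: 79.3343.
k=4: B_{8}/(8)! × [f^{(7)}(35) − f^{(7)}(10)] = −1/1209600 × (1.11907e-08 − 7.20000e-05) = 5.95146e-11.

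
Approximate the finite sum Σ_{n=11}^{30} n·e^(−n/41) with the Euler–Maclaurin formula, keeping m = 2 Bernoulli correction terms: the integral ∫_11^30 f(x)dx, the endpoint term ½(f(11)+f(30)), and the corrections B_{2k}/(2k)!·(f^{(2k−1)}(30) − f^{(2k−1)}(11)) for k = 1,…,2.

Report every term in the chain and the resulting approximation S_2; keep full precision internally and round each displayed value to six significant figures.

S_2 ≈ 241.248

∫_11^30 x·e^(−x/41) dx evaluates to 229.862.
½[f(11) + f(30)] = ½[8.41152 + 14.4326] = 11.4221.
Integral + boundary = 241.284.
k=1: B_{2}/(2)! × [f^{(1)}(30) − f^{(1)}(11)] = 1/12 × (0.129072 − 0.559525) = -0.0358711.
Running total after k=1: 241.248.
k=2: B_{4}/(4)! × [f^{(3)}(30) − f^{(3)}(11)] = −1/720 × (0.000649165 − 0.00124265) = 8.24283e-07.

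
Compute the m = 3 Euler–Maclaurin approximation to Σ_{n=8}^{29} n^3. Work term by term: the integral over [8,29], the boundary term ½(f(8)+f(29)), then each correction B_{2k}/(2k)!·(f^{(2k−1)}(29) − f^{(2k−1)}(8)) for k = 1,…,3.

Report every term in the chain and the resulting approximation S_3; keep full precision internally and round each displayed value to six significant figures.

S_3 ≈ 188441

∫_8^29 x^3 dx evaluates to 175796.
½[f(8) + f(29)] = ½[512.000 + 24389.0] = 12450.5.
Integral + boundary = 188247.
k=1: B_{2}/(2)! × [f^{(1)}(29) − f^{(1)}(8)] = 1/12 × (2523.00 − 192.000) = 194.250.
Partial sum through k=1: 188441.
k=2: B_{4}/(4)! × [f^{(3)}(29) − f^{(3)}(8)] = −1/720 × (6.00000 − 6.00000) = 0.00000.
Partial sum through k=2: 188441.
k=3: B_{6}/(6)! × [f^{(5)}(29) − f^{(5)}(8)] = 1/30240 × (0.00000 − 0.00000) = 0.00000.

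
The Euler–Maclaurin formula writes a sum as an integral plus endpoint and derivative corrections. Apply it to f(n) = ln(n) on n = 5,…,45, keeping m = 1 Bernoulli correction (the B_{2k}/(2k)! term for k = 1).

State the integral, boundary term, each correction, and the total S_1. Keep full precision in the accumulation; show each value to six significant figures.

S_1 ≈ 125.946

∫_5^45 ln(x) dx evaluates to 123.253.
Endpoint term: (f(5) + f(45))/2 = (1.60944 + 3.80666)/2 = 2.70805.
So far: 125.961.
k=1: B_{2}/(2)! × [f^{(1)}(45) − f^{(1)}(5)] = 1/12 × (0.0222222 − 0.200000) = -0.0148148.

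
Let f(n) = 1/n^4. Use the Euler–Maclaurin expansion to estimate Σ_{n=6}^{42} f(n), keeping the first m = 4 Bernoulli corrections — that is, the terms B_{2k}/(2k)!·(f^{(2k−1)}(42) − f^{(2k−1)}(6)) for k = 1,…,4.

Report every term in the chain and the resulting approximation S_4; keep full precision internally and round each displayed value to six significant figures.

S_4 ≈ 0.00196696

The integral term ∫_6^42 1/x^4 dx = 0.00153871.
Endpoint term: (f(6) + f(42))/2 = (0.000771605 + 3.21368e-07)/2 = 0.000385963.
Integral + boundary = 0.00192467.
Order-1 term: 1/12 · (-3.06065e-08 − (-0.000514403)) = 4.28644e-05.
Running total after k=1: 0.00196754.
Order-2 term: −1/720 · (-5.20519e-10 − (-0.000428669)) = -5.95373e-07.
Running total after k=2: 0.00196694.
Order-3 term: 1/30240 · (-1.65244e-11 − (-0.000666819)) = 2.20509e-08.
Running total after k=3: 0.00196696.
Order-4 term: −1/1209600 · (-8.43082e-13 − (-0.00166705)) = -1.37818e-09.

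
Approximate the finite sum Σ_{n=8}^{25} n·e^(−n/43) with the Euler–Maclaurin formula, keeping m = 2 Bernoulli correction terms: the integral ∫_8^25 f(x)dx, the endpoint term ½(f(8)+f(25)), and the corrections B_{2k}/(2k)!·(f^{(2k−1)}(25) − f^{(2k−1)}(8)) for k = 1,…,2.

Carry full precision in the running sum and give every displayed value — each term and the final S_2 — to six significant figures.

Integral: ∫_8^25 x·e^(−x/43) dx = 185.845.
½[f(8) + f(25)] = ½[6.64188 + 13.9779] = 10.3099.
Running total after boundary: 196.155.
Order-1 term: 1/12 · (0.234049 − 0.675773) = -0.0368103.
Partial sum through k=1: 196.118.
Order-2 term: −1/720 · (0.000731360 − 0.00126352) = 7.39107e-07.

S_2 ≈ 196.118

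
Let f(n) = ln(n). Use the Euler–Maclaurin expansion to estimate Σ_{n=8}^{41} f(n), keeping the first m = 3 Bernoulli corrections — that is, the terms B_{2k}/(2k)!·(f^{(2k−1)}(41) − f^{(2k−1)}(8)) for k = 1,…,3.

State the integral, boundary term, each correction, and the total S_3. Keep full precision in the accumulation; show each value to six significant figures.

∫_8^41 ln(x) dx evaluates to 102.621.
Endpoint term: (f(8) + f(41))/2 = (2.07944 + 3.71357)/2 = 2.89651.
So far: 105.517.
Correction k=1: B_{2}/2! · (f^{(1)}(41) − f^{(1)}(8)) = 1/12 · (0.0243902 − 0.125000) = -0.00838415.
Running total after k=1: 105.509.
Correction k=2: B_{4}/4! · (f^{(3)}(41) − f^{(3)}(8)) = −1/720 · (2.90187e-05 − 0.00390625) = 5.38504e-06.
Running total after k=2: 105.509.
Correction k=3: B_{6}/6! · (f^{(5)}(41) − f^{(5)}(8)) = 1/30240 · (2.07153e-07 − 0.000732422) = -2.42134e-08.

S_3 ≈ 105.509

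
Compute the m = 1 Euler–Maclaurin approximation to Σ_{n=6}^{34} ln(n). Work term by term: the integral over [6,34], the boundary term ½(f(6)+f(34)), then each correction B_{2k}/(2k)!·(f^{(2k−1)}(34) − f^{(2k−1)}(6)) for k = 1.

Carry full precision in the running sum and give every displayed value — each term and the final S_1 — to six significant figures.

S_1 ≈ 83.7933

∫_6^34 ln(x) dx evaluates to 81.1457.
Endpoint term: (f(6) + f(34))/2 = (1.79176 + 3.52636)/2 = 2.65906.
Integral + boundary = 83.8048.
k=1: B_{2}/(2)! × [f^{(1)}(34) − f^{(1)}(6)] = 1/12 × (0.0294118 − 0.166667) = -0.0114379.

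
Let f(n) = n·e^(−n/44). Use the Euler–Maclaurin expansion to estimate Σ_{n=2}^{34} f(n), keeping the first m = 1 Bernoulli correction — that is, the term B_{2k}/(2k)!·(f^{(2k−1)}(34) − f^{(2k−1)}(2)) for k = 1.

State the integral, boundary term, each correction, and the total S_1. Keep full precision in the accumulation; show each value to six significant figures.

S_1 ≈ 358.065

∫_2^34 x·e^(−x/44) dx evaluates to 349.327.
Endpoint term: (f(2) + f(34))/2 = (1.91113 + 15.6996)/2 = 8.80535.
So far: 358.132.
Order-1 term: 1/12 · (0.104944 − 0.912128) = -0.0672654.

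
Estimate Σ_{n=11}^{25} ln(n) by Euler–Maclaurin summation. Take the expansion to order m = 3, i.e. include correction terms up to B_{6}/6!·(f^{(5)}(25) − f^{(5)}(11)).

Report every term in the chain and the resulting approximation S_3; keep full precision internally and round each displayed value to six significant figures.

S_3 ≈ 42.8992

The integral term ∫_11^25 ln(x) dx = 40.0950.
Endpoint term: (f(11) + f(25))/2 = (2.39790 + 3.21888)/2 = 2.80839.
Running total after boundary: 42.9034.
Correction k=1: B_{2}/2! · (f^{(1)}(25) − f^{(1)}(11)) = 1/12 · (0.0400000 − 0.0909091) = -0.00424242.
After k=1: 42.8992.
Correction k=2: B_{4}/4! · (f^{(3)}(25) − f^{(3)}(11)) = −1/720 · (0.000128000 − 0.00150263) = 1.90921e-06.
After k=2: 42.8992.
Correction k=3: B_{6}/6! · (f^{(5)}(25) − f^{(5)}(11)) = 1/30240 · (2.45760e-06 − 0.000149021) = -4.84668e-09.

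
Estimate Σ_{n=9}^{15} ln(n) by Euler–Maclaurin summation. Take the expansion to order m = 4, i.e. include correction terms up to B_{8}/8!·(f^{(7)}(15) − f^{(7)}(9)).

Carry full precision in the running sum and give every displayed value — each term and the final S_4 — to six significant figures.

S_4 ≈ 17.2947

The integral term ∫_9^15 ln(x) dx = 14.8457.
½[f(9) + f(15)] = ½[2.19722 + 2.70805] = 2.45264.
Integral + boundary = 17.2984.
Order-1 term: 1/12 · (0.0666667 − 0.111111) = -0.00370370.
Running total after k=1: 17.2947.
Order-2 term: −1/720 · (0.000592593 − 0.00274348) = 2.98735e-06.
Running total after k=2: 17.2947.
Order-3 term: 1/30240 · (3.16049e-05 − 0.000406442) = -1.23954e-08.
Running total after k=3: 17.2947.
Order-4 term: −1/1209600 · (4.21399e-06 − 0.000150534) = 1.20966e-10.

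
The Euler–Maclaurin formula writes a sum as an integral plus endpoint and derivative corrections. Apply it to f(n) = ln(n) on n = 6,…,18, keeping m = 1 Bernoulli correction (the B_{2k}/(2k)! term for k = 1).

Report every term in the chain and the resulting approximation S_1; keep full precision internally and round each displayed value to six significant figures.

∫_6^18 ln(x) dx evaluates to 29.2761.
Endpoint term: (f(6) + f(18))/2 = (1.79176 + 2.89037)/2 = 2.34107.
Running total after boundary: 31.6172.
Order-1 term: 1/12 · (0.0555556 − 0.166667) = -0.00925926.

S_1 ≈ 31.6079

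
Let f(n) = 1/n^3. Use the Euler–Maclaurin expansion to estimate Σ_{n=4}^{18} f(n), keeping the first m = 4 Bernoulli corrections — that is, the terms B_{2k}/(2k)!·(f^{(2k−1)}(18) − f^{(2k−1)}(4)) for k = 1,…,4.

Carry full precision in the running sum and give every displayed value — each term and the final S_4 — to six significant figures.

∫_4^18 1/x^3 dx evaluates to 0.0297068.
½[f(4) + f(18)] = ½[0.0156250 + 0.000171468] = 0.00789823.
Integral + boundary = 0.0376050.
k=1: B_{2}/(2)! × [f^{(1)}(18) − f^{(1)}(4)] = 1/12 × (-2.85780e-05 − (-0.0117188)) = 0.000974181.
After k=1: 0.0385792.
k=2: B_{4}/(4)! × [f^{(3)}(18) − f^{(3)}(4)] = −1/720 × (-1.76407e-06 − (-0.0146484)) = -2.03426e-05.
After k=2: 0.0385589.
k=3: B_{6}/(6)! × [f^{(5)}(18) − f^{(5)}(4)] = 1/30240 × (-2.28676e-07 − (-0.0384521)) = 1.27156e-06.
After k=3: 0.0385601.
k=4: B_{8}/(8)! × [f^{(7)}(18) − f^{(7)}(4)] = −1/1209600 × (-5.08169e-08 − (-0.173035)) = -1.43051e-07.

S_4 ≈ 0.0385600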